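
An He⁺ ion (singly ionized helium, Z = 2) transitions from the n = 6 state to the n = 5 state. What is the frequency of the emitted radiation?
1.61e+14 Hz

First, find the transition energy:
E_6 = -13.6057 × 2² / 6² = -1.511744 eV
E_5 = -13.6057 × 2² / 5² = -2.176912 eV
|ΔE| = |E_5 - E_6| = 0.665168 eV

Convert to Joules: E = 0.665168 eV × (1.602177 × 10⁻¹⁹ J/eV) = 1.0657e-19 J

Using E = hf:
f = E/h = 1.0657e-19 J / (6.62607 × 10⁻³⁴ J·s)
f = 1.61e+14 Hz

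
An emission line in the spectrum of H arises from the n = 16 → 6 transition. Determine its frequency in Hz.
7.8534e+13 Hz

First, find the transition energy:
E_16 = -13.6057 / 16² = -0.05314727 eV
E_6 = -13.6057 / 6² = -0.37793611 eV
|ΔE| = |E_6 - E_16| = 0.32478884 eV

Convert to Joules: E = 0.32478884 eV × (1.602177 × 10⁻¹⁹ J/eV) = 5.203692e-20 J

Using E = hf:
f = E/h = 5.203692e-20 J / (6.62607 × 10⁻³⁴ J·s)
f = 7.8534e+13 Hz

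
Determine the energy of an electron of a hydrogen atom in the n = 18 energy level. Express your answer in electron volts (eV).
-0.042 eV

The energy levels of a hydrogen-like atom are given by:
E_n = -13.6057 eV / n²

For n = 18:
E_18 = -13.6057 eV / 18²
E_18 = -13.6057 eV / 324
E_18 = -0.042 eV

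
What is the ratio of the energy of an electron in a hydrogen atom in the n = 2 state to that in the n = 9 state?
20.250000

Using E_n = -13.6057 Z² / n² eV with Z = 1:

E_2 = -13.6057 / 2² = -13.6057 / 4 = -3.401425000000 eV
E_9 = -13.6057 / 9² = -13.6057 / 81 = -0.167971604938 eV

The ratio is:
E_2/E_9 = (-3.401425000000) / (-0.167971604938)
E_2/E_9 = (-13.6057/4) / (-13.6057/81)
E_2/E_9 = 81/4
E_2/E_9 = 20.250000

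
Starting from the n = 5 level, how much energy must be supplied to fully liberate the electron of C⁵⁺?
19.592 eV

The ionization energy is the energy needed to remove the electron completely (n → ∞).

For a hydrogen-like ion with Z = 6, E_n = -13.6057 Z² / n² eV.

At n = 5: E_5 = -13.6057 × 6² / 5² = -19.592208 eV
At n = ∞: E_∞ = 0 eV

Ionization energy = E_∞ - E_5 = 0 - (-19.592208) = 19.592208 eV
Ionization energy ≈ 19.592 eV

This is also called the binding energy of the electron in state n = 5.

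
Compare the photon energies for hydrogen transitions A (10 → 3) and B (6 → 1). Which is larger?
6 → 1

Calculate the energy for each transition:

Transition 10 → 3:
ΔE₁ = |E_3 - E_10| = |-13.6057/3² - (-13.6057/10²)|
ΔE₁ = |-1.5117444444 - (-0.1360570000)| = 1.3756874 eV

Transition 6 → 1:
ΔE₂ = |E_1 - E_6| = |-13.6057/1² - (-13.6057/6²)|
ΔE₂ = |-13.6057000000 - (-0.3779361111)| = 13.2277639 eV

Since 13.2277639 eV > 1.3756874 eV, the transition 6 → 1 emits the more energetic photon.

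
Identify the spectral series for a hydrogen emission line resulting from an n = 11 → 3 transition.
Paschen series

The spectral series in hydrogen are named based on the final (lower) energy level:
- Lyman series: n_final = 1 (ultraviolet)
- Balmer series: n_final = 2 (visible/near-UV)
- Paschen series: n_final = 3 (infrared)
- Brackett series: n_final = 4 (infrared)
- Pfund series: n_final = 5 (far infrared)

Since this transition ends at n = 3, it belongs to the Paschen series.

For reference, this 11 → 3 line has photon energy
ΔE = 13.6057 eV × (1/3² - 1/11²) = 1.399301 eV,
corresponding to wavelength λ = hc/ΔE = 1239.84 eV·nm / 1.399301 eV = 886.04 nm in the infrared region.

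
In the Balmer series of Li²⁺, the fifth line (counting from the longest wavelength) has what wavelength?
44.10 nm

The lines of a series are numbered from the longest wavelength (smallest ΔE) outward; the fifth line is the transition from n = n_f + 5 to n_f.
The Balmer series has all transitions ending at n_f = 2.

For Li²⁺ (Z = 3), the fifth line (ε-line) is the jump from n = 7 to n = 2:
E_7 = -13.6057 × 3² / 7² = -2.4990 eV
E_2 = -13.6057 × 3² / 2² = -30.6128 eV
ΔE = E_7 - E_2 = 28.1138 eV

λ = hc/E = 1239.84 eV·nm / 28.1138 eV
λ = 44.10 nm

This is the ε-line of the Balmer series in Li²⁺.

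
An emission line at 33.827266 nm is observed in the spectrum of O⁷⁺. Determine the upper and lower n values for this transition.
n = 7 → n = 4

First, find the photon energy from the wavelength (hc = 1239.84 eV·nm):
E = hc/λ = 1239.84 eV·nm / 33.827266 nm = 36.652090 eV

The energy levels of O⁷⁺ satisfy E_n = -13.6057 × 8² / n² eV, so an emission n_i → n_f releases
ΔE = 13.6057 × 8² × (1/n_f² − 1/n_i²) eV.

Setting ΔE equal to the photon energy:
1/n_f² − 1/n_i² = 36.652090 / (13.6057 × 8²) = 0.042091837

Since 1/n_i² must be positive, we need 1/n_f² > 0.042091837, i.e. n_f ≤ 4. For each allowed n_f, solve n_i = (1/n_f² − 0.042091837)^(−1/2) and check whether it is a whole number:
  n_f = 1: 1/n_i² = 1.000000000 − 0.042091837 = 0.957908163 → n_i = 1.022  (not an integer) ✗
  n_f = 2: 1/n_i² = 0.250000000 − 0.042091837 = 0.207908163 → n_i = 2.193  (not an integer) ✗
  n_f = 3: 1/n_i² = 0.111111111 − 0.042091837 = 0.069019274 → n_i = 3.806  (not an integer) ✗
  n_f = 4: 1/n_i² = 0.062500000 − 0.042091837 = 0.020408163 → n_i = 7.000  → integer, n_i = 7 ✓

Only n_f = 4 gives an integer upper level, n_i = 7.

The transition is from n = 7 to n = 4 (emission).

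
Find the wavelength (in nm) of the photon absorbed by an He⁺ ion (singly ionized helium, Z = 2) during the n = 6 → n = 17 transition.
936.8382 nm

First, find the transition energy using E_n = -13.6057 Z² / n² eV:
E_6 = -13.6057 × 2² / 6² = -1.51174444 eV
E_17 = -13.6057 × 2² / 17² = -0.18831419 eV

Photon energy: |ΔE| = |E_17 - E_6| = 1.32343025 eV

Convert to wavelength using E = hc/λ with hc = 1239.84 eV·nm:
λ = hc/E = 1239.84 eV·nm / 1.32343025 eV
λ = 936.8382 nm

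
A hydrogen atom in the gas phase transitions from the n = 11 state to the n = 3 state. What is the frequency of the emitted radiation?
3.383e+14 Hz

First, find the transition energy:
E_11 = -13.6057 / 11² = -0.112444 eV
E_3 = -13.6057 / 3² = -1.511744 eV
|ΔE| = |E_3 - E_11| = 1.399300 eV

Convert to Joules: E = 1.399300 eV × (1.602177 × 10⁻¹⁹ J/eV) = 2.24193e-19 J

Using E = hf:
f = E/h = 2.24193e-19 J / (6.62607 × 10⁻³⁴ J·s)
f = 3.383e+14 Hz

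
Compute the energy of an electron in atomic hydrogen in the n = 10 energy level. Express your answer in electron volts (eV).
-0.1361 eV

The energy levels of a hydrogen-like atom are given by:
E_n = -13.6057 eV / n²

For n = 10:
E_10 = -13.6057 eV / 10²
E_10 = -13.6057 eV / 100
E_10 = -0.1361 eV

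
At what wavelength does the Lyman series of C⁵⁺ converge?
2.531 nm

The series limit corresponds to the transition from n = ∞ to n = 1.
This is the highest energy (shortest wavelength) transition in the Lyman series.

E_∞ = 0 eV
E_1 = -13.6057 × 6² / 1² = -489.80520 eV

Energy at series limit:
ΔE = E_∞ - E_1 = 0 - (-489.80520) = 489.80520 eV
λ = hc/E = 1239.84 eV·nm / 489.80520 eV = 2.531 nm

This energy equals the ionization energy from the n = 1 state of C⁵⁺.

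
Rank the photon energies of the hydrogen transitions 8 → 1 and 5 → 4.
8 → 1

Calculate the energy for each transition:

Transition 8 → 1:
ΔE₁ = |E_1 - E_8| = |-13.6057/1² - (-13.6057/8²)|
ΔE₁ = |-13.60570000000 - (-0.21258906250)| = 13.39311094 eV

Transition 5 → 4:
ΔE₂ = |E_4 - E_5| = |-13.6057/4² - (-13.6057/5²)|
ΔE₂ = |-0.85035625000 - (-0.54422800000)| = 0.30612825 eV

Since 13.39311094 eV > 0.30612825 eV, the transition 8 → 1 emits the more energetic photon.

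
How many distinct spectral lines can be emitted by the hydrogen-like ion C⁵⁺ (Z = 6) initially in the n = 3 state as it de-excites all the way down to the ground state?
3

The electron can occupy levels n = 1, 2, ..., 3 during de-excitation — that is m = 3 - 1 + 1 = 3 distinct levels.

The number of distinct spectral lines equals the number of ways to choose 2 of these m levels (each pair gives one possible emission transition):

Number of lines = m(m-1)/2 = 3×2/2 = 3

These correspond to all possible transitions between the 3 levels:
3 → 2, 3 → 1, 2 → 1

Each transition produces a photon with a unique energy (and thus wavelength). This count does not depend on Z.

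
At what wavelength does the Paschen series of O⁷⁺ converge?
12.81467 nm

The series limit corresponds to the transition from n = ∞ to n = 3.
This is the highest energy (shortest wavelength) transition in the Paschen series.

E_∞ = 0 eV
E_3 = -13.6057 × 8² / 3² = -96.7516444 eV

Energy at series limit:
ΔE = E_∞ - E_3 = 0 - (-96.7516444) = 96.7516444 eV
λ = hc/E = 1239.84 eV·nm / 96.7516444 eV = 12.81467 nm

This energy equals the ionization energy from the n = 3 state of O⁷⁺.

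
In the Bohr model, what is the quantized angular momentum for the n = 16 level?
1.6873e-33 J·s (or 16ℏ)

In the Bohr model, angular momentum is quantized:
L = nℏ

where ℏ = h/(2π) = 1.054572e-34 J·s

For n = 16:
L = 16 × 1.054572e-34 J·s
L = 1.6873e-33 J·s

This can also be written as L = 16ℏ.
The angular momentum is an integer multiple of the reduced Planck constant.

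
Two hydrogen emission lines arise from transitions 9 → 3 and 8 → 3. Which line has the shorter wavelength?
9 → 3

Calculate the energy for each transition:

Transition 9 → 3:
ΔE₁ = |E_3 - E_9| = |-13.6057/3² - (-13.6057/9²)|
ΔE₁ = |-1.51174444444 - (-0.16797160494)| = 1.34377284 eV

Transition 8 → 3:
ΔE₂ = |E_3 - E_8| = |-13.6057/3² - (-13.6057/8²)|
ΔE₂ = |-1.51174444444 - (-0.21258906250)| = 1.29915538 eV

Since 1.34377284 eV > 1.29915538 eV, the transition 9 → 3 emits the more energetic photon.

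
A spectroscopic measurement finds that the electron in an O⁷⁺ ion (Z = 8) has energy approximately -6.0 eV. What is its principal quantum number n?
n = 12

The exact energy levels follow E_n = -13.6057 Z² / n² eV with Z = 8.

The measured value (-6.0 eV) is reported to only 2 significant figures, so we must test candidate n values and see which one matches to that precision.

Candidate energies:
  n = 10:  E = -13.6057 × 8² / 10² = -8.70765 eV
  n = 11:  E = -13.6057 × 8² / 11² = -7.19640 eV
  n = 12:  E = -13.6057 × 8² / 12² = -6.04698 eV  ← matches
  n = 13:  E = -13.6057 × 8² / 13² = -5.15245 eV
  n = 14:  E = -13.6057 × 8² / 14² = -4.44268 eV

Checking against the measurement of -6.0 eV (2 sig figs), only n = 12 agrees:
E_12 = -6.04698 eV, which rounds to -6.0 eV ✓

Therefore n = 12.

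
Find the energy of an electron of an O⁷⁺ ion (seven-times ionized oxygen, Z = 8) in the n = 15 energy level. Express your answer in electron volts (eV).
-3.87 eV

The energy levels of a hydrogen-like atom are given by:
E_n = -13.6057 Z² / n² eV  (with Z = 8 for O⁷⁺)

For n = 15:
E_15 = -13.6057 × 8² / 15²
E_15 = -13.6057 × 64 / 225
E_15 = -3.87 eV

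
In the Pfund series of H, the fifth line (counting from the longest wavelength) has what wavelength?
3037.55 nm

The lines of a series are numbered from the longest wavelength (smallest ΔE) outward; the fifth line is the transition from n = n_f + 5 to n_f.
The Pfund series has all transitions ending at n_f = 5.

For H, the fifth line (ε-line) is the jump from n = 10 to n = 5:
E_10 = -13.6057 / 10² = -0.13605700 eV
E_5 = -13.6057 / 5² = -0.54422800 eV
ΔE = E_10 - E_5 = 0.40817100 eV

λ = hc/E = 1239.84 eV·nm / 0.40817100 eV
λ = 3037.55 nm

This is the ε-line of the Pfund series in H.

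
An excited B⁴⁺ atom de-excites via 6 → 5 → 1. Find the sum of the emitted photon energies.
330.6941 eV

The energy levels of B⁴⁺ are E_n = -13.6057 × 5² / n² eV.

First transition (6 → 5):
ΔE₁ = |E_5 - E_6|
ΔE₁ = |-13.6057000000 - (-9.4484027778)| = 4.1572972 eV

Second transition (5 → 1):
ΔE₂ = |E_1 - E_5|
ΔE₂ = |-340.1425000000 - (-13.6057000000)| = 326.5368000 eV

Total energy released:
E_total = ΔE₁ + ΔE₂ = 4.1572972 + 326.5368000 = 330.6941 eV

Note: This equals the direct transition 6 → 1: 330.6941 eV ✓
Energy is conserved regardless of the path taken.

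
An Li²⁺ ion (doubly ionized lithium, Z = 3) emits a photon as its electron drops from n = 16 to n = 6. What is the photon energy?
2.923 eV

The energy levels are E_n = -13.6057 Z² eV / n².

Energy at n = 16: E_16 = -13.6057 × 3² / 16² = -0.478325 eV
Energy at n = 6: E_6 = -13.6057 × 3² / 6² = -3.401425 eV

For emission (electron falling to lower state), the photon energy is:
E_photon = E_16 - E_6 = |-0.478325 - (-3.401425)|
E_photon = 2.923 eV

This energy is carried away by the emitted photon.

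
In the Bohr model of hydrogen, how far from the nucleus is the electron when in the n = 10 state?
5.2918 nm (or 52.9177 Å)

The Bohr radius formula is:
r_n = n² a₀ / Z

where a₀ = 0.0529177 nm is the Bohr radius.

For H (Z = 1) at n = 10:
r_10 = 10² × 0.0529177 nm / 1
r_10 = 100 × 0.0529177 nm / 1
r_10 = 5.29177 nm / 1
r_10 = 5.2918 nm

The electron orbits at approximately 5.2918 nm from the nucleus.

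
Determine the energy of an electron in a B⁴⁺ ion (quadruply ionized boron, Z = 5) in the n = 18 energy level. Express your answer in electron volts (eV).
-1.049823 eV

The energy levels of a hydrogen-like atom are given by:
E_n = -13.6057 Z² / n² eV  (with Z = 5 for B⁴⁺)

For n = 18:
E_18 = -13.6057 × 5² / 18²
E_18 = -13.6057 × 25 / 324
E_18 = -1.049823 eV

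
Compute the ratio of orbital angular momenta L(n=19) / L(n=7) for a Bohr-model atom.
2.71

In the Bohr model, L_n = nℏ, so the ratio is purely the ratio of quantum numbers:

L_19/L_7 = 19ℏ / 7ℏ = 19/7 = 2.71

The angular momentum scales linearly with n.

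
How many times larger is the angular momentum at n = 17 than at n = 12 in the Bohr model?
1.416667

In the Bohr model, L_n = nℏ, so the ratio is purely the ratio of quantum numbers:

L_17/L_12 = 17ℏ / 12ℏ = 17/12 = 1.416667

The angular momentum scales linearly with n.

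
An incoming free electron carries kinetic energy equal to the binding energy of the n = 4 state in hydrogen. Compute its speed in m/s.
5.46923e+05 m/s (or 0.18243% of c)

The binding energy at n = 4 for hydrogen is:
E_4 = -13.6057/4² = -0.850356250 eV
|E_4| = 0.850356250 eV

Convert to Joules:
KE = 0.850356250 eV × (1.602177 × 10⁻¹⁹ J/eV) = 1.3624212e-19 J

Using KE = ½mv²:
v = √(2·KE/m_e)
v = √(2 × 1.3624212e-19 J / 9.10938 × 10⁻³¹ kg)
v = 5.46923e+05 m/s

This is approximately 0.18243% the speed of light.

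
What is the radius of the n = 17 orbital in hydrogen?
15.29322 nm (or 152.93221 Å)

The Bohr radius formula is:
r_n = n² a₀ / Z

where a₀ = 0.05291772 nm is the Bohr radius.

For H (Z = 1) at n = 17:
r_17 = 17² × 0.05291772 nm / 1
r_17 = 289 × 0.05291772 nm / 1
r_17 = 15.293221 nm / 1
r_17 = 15.29322 nm

The electron orbits at approximately 15.29322 nm from the nucleus.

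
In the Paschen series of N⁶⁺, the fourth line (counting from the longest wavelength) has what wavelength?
20.5035 nm

The lines of a series are numbered from the longest wavelength (smallest ΔE) outward; the fourth line is the transition from n = n_f + 4 to n_f.
The Paschen series has all transitions ending at n_f = 3.

For N⁶⁺ (Z = 7), the fourth line (δ-line) is the jump from n = 7 to n = 3:
E_7 = -13.6057 × 7² / 7² = -13.605700 eV
E_3 = -13.6057 × 7² / 3² = -74.075478 eV
ΔE = E_7 - E_3 = 60.469778 eV

λ = hc/E = 1239.84 eV·nm / 60.469778 eV
λ = 20.5035 nm

This is the δ-line of the Paschen series in N⁶⁺.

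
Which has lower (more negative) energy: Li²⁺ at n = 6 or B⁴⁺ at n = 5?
B⁴⁺ at n = 5 (E = -13.61 eV)

Using E_n = -13.6057 Z² / n² eV:

Li²⁺ (Z = 3) at n = 6:
E = -13.6057 × 3² / 6² = -13.6057 × 9 / 36 = -3.40143 eV

B⁴⁺ (Z = 5) at n = 5:
E = -13.6057 × 5² / 5² = -13.6057 × 25 / 25 = -13.60570 eV

Since -13.60570 eV < -3.40143 eV,
B⁴⁺ at n = 5 is more tightly bound (requires more energy to ionize).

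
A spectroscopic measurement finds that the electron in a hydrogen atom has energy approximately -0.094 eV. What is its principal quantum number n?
n = 12

The exact energy levels follow E_n = -13.6057 eV / n².

The measured value (-0.094 eV) is reported to only 2 significant figures, so we must test candidate n values and see which one matches to that precision.

Candidate energies:
  n = 10:  E = -13.6057/10² = -0.13606 eV
  n = 11:  E = -13.6057/11² = -0.11244 eV
  n = 12:  E = -13.6057/12² = -0.09448 eV  ← matches
  n = 13:  E = -13.6057/13² = -0.08051 eV
  n = 14:  E = -13.6057/14² = -0.06942 eV

Checking against the measurement of -0.094 eV (2 sig figs), only n = 12 agrees:
E_12 = -0.09448 eV, which rounds to -0.094 eV ✓

Therefore n = 12.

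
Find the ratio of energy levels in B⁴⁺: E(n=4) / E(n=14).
12.250000

Using E_n = -13.6057 Z² / n² eV with Z = 5:

E_4 = -13.6057 × 5² / 4² = -340.1425 / 16 = -21.258906250000 eV
E_14 = -13.6057 × 5² / 14² = -340.1425 / 196 = -1.735420918367 eV

The ratio is:
E_4/E_14 = (-21.258906250000) / (-1.735420918367)
E_4/E_14 = (-340.1425/16) / (-340.1425/196)
E_4/E_14 = 196/16
E_4/E_14 = 12.250000
(Note: the Z² factors cancel in the ratio.)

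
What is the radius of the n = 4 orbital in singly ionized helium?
0.423342 nm (or 4.233418 Å)

The Bohr radius formula is:
r_n = n² a₀ / Z

where a₀ = 0.052917721 nm is the Bohr radius.

For He⁺ (Z = 2) at n = 4:
r_4 = 4² × 0.052917721 nm / 2
r_4 = 16 × 0.052917721 nm / 2
r_4 = 0.8466835 nm / 2
r_4 = 0.423342 nm

The electron orbits at approximately 0.423342 nm from the nucleus.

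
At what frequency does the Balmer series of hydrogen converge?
8.2246e+14 Hz

The series limit corresponds to the transition from n = ∞ to n = 2.
This is the highest energy (shortest wavelength) transition in the Balmer series.

E_∞ = 0 eV
E_2 = -13.6057 / 2² = -3.4014250 eV

Energy at series limit:
ΔE = E_∞ - E_2 = 0 - (-3.4014250) = 3.4014250 eV
E = 3.4014250 eV × (1.602177 × 10⁻¹⁹ J/eV) = 5.449685e-19 J
f = E/h = 5.449685e-19 J / (6.62607 × 10⁻³⁴ J·s) = 8.2246e+14 Hz

This energy equals the ionization energy from the n = 2 state of hydrogen.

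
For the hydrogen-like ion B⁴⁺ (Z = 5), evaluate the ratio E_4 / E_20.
25.00

Using E_n = -13.6057 Z² / n² eV with Z = 5:

E_4 = -13.6057 × 5² / 4² = -340.1425 / 16 = -21.25890625 eV
E_20 = -13.6057 × 5² / 20² = -340.1425 / 400 = -0.85035625 eV

The ratio is:
E_4/E_20 = (-21.25890625) / (-0.85035625)
E_4/E_20 = (-340.1425/16) / (-340.1425/400)
E_4/E_20 = 400/16
E_4/E_20 = 25.00
(Note: the Z² factors cancel in the ratio.)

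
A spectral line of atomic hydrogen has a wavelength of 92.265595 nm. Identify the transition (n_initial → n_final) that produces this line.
n = 9 → n = 1

First, find the photon energy from the wavelength (hc = 1239.84 eV·nm):
E = hc/λ = 1239.84 eV·nm / 92.265595 nm = 13.437728 eV

The energy levels of hydrogen satisfy E_n = -13.6057 / n² eV, so an emission n_i → n_f releases
ΔE = 13.6057 × (1/n_f² − 1/n_i²) eV.

Setting ΔE equal to the photon energy:
1/n_f² − 1/n_i² = 13.437728 / 13.6057 = 0.98765429

Since 1/n_i² must be positive, we need 1/n_f² > 0.98765429, i.e. n_f ≤ 1. For each allowed n_f, solve n_i = (1/n_f² − 0.98765429)^(−1/2) and check whether it is a whole number:
  n_f = 1: 1/n_i² = 1.00000000 − 0.98765429 = 0.01234571 → n_i = 9.000  → integer, n_i = 9 ✓

Only n_f = 1 gives an integer upper level, n_i = 9.

The transition is from n = 9 to n = 1 (emission).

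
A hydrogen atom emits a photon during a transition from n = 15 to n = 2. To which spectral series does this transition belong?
Balmer series

The spectral series in hydrogen are named based on the final (lower) energy level:
- Lyman series: n_final = 1 (ultraviolet)
- Balmer series: n_final = 2 (visible/near-UV)
- Paschen series: n_final = 3 (infrared)
- Brackett series: n_final = 4 (infrared)
- Pfund series: n_final = 5 (far infrared)

Since this transition ends at n = 2, it belongs to the Balmer series.

For reference, this 15 → 2 line has photon energy
ΔE = 13.6057 eV × (1/2² - 1/15²) = 3.340955 eV,
corresponding to wavelength λ = hc/ΔE = 1239.84 eV·nm / 3.340955 eV = 371.10 nm in the visible/near-UV region.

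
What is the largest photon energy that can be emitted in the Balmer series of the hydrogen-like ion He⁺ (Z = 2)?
13.6057 eV

The series limit corresponds to the transition from n = ∞ to n = 2.
This is the highest energy (shortest wavelength) transition in the Balmer series.

E_∞ = 0 eV
E_2 = -13.6057 × 2² / 2² = -13.6057 eV

Energy at series limit:
ΔE = E_∞ - E_2 = 0 - (-13.6057) = 13.6057 eV

This energy equals the ionization energy from the n = 2 state of He⁺.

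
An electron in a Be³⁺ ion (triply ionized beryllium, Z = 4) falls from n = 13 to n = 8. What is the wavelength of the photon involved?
586.68 nm

First, find the transition energy using E_n = -13.6057 Z² / n² eV:
E_13 = -13.6057 × 4² / 13² = -1.288114 eV
E_8 = -13.6057 × 4² / 8² = -3.401425 eV

Photon energy: |ΔE| = |E_8 - E_13| = 2.113311 eV

Convert to wavelength using E = hc/λ with hc = 1239.84 eV·nm:
λ = hc/E = 1239.84 eV·nm / 2.113311 eV
λ = 586.68 nm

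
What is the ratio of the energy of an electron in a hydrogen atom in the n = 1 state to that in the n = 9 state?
81.000

Using E_n = -13.6057 Z² / n² eV with Z = 1:

E_1 = -13.6057 / 1² = -13.6057 / 1 = -13.605700000 eV
E_9 = -13.6057 / 9² = -13.6057 / 81 = -0.167971605 eV

The ratio is:
E_1/E_9 = (-13.605700000) / (-0.167971605)
E_1/E_9 = (-13.6057/1) / (-13.6057/81)
E_1/E_9 = 81/1
E_1/E_9 = 81.000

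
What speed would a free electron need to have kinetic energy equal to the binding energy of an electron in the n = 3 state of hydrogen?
7.2923e+05 m/s (or 0.2432% of c)

The binding energy at n = 3 for hydrogen is:
E_3 = -13.6057/3² = -1.5117444 eV
|E_3| = 1.5117444 eV

Convert to Joules:
KE = 1.5117444 eV × (1.602177 × 10⁻¹⁹ J/eV) = 2.422082e-19 J

Using KE = ½mv²:
v = √(2·KE/m_e)
v = √(2 × 2.422082e-19 J / 9.10938 × 10⁻³¹ kg)
v = 7.2923e+05 m/s

This is approximately 0.2432% the speed of light.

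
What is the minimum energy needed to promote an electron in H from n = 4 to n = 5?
0.3061 eV

The energy levels of a hydrogen-like atom are E_n = -13.6057 eV / n².

Energy at n = 4: E_4 = -13.6057 / 4² = -0.8503563 eV
Energy at n = 5: E_5 = -13.6057 / 5² = -0.5442280 eV

The excitation energy is the difference:
ΔE = E_5 - E_4
ΔE = -0.5442280 - (-0.8503563)
ΔE = 0.3061 eV

Since this is positive, energy must be absorbed (photon absorption).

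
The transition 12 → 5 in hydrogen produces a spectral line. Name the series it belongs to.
Pfund series

The spectral series in hydrogen are named based on the final (lower) energy level:
- Lyman series: n_final = 1 (ultraviolet)
- Balmer series: n_final = 2 (visible/near-UV)
- Paschen series: n_final = 3 (infrared)
- Brackett series: n_final = 4 (infrared)
- Pfund series: n_final = 5 (far infrared)

Since this transition ends at n = 5, it belongs to the Pfund series.

For reference, this 12 → 5 line has photon energy
ΔE = 13.6057 eV × (1/5² - 1/12²) = 0.44974397222 eV,
corresponding to wavelength λ = hc/ΔE = 1239.84 eV·nm / 0.44974397222 eV = 2756.76847 nm in the far infrared region.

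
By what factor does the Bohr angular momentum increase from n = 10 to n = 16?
1.600000

In the Bohr model, L_n = nℏ, so the ratio is purely the ratio of quantum numbers:

L_16/L_10 = 16ℏ / 10ℏ = 16/10 = 1.600000

The angular momentum scales linearly with n.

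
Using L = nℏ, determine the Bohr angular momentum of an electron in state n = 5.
5.27286e-34 J·s (or 5ℏ)

In the Bohr model, angular momentum is quantized:
L = nℏ

where ℏ = h/(2π) = 1.0545718e-34 J·s

For n = 5:
L = 5 × 1.0545718e-34 J·s
L = 5.27286e-34 J·s

This can also be written as L = 5ℏ.
The angular momentum is an integer multiple of the reduced Planck constant.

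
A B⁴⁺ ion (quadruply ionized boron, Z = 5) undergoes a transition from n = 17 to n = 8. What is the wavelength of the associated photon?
299.6402 nm

First, find the transition energy using E_n = -13.6057 Z² / n² eV:
E_17 = -13.6057 × 5² / 17² = -1.17696367 eV
E_8 = -13.6057 × 5² / 8² = -5.31472656 eV

Photon energy: |ΔE| = |E_8 - E_17| = 4.13776289 eV

Convert to wavelength using E = hc/λ with hc = 1239.84 eV·nm:
λ = hc/E = 1239.84 eV·nm / 4.13776289 eV
λ = 299.6402 nm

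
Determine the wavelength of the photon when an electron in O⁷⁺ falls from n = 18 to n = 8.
113.55765 nm

First, find the transition energy using E_n = -13.6057 Z² / n² eV:
E_18 = -13.6057 × 8² / 18² = -2.68754568 eV
E_8 = -13.6057 × 8² / 8² = -13.60570000 eV

Photon energy: |ΔE| = |E_8 - E_18| = 10.91815432 eV

Convert to wavelength using E = hc/λ with hc = 1239.84 eV·nm:
λ = hc/E = 1239.84 eV·nm / 10.91815432 eV
λ = 113.55765 nm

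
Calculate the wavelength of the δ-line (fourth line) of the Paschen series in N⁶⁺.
20.503 nm

The lines of a series are numbered from the longest wavelength (smallest ΔE) outward; the fourth line is the transition from n = n_f + 4 to n_f.
The Paschen series has all transitions ending at n_f = 3.

For N⁶⁺ (Z = 7), the fourth line (δ-line) is the jump from n = 7 to n = 3:
E_7 = -13.6057 × 7² / 7² = -13.60570 eV
E_3 = -13.6057 × 7² / 3² = -74.07548 eV
ΔE = E_7 - E_3 = 60.46978 eV

λ = hc/E = 1239.84 eV·nm / 60.46978 eV
λ = 20.503 nm

This is the δ-line of the Paschen series in N⁶⁺.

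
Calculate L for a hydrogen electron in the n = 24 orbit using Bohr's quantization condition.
2.53e-33 J·s (or 24ℏ)

In the Bohr model, angular momentum is quantized:
L = nℏ

where ℏ = h/(2π) = 1.0546e-34 J·s

For n = 24:
L = 24 × 1.0546e-34 J·s
L = 2.53e-33 J·s

This can also be written as L = 24ℏ.
The angular momentum is an integer multiple of the reduced Planck constant.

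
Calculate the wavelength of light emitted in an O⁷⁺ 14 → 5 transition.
40.80 nm

First, find the transition energy using E_n = -13.6057 Z² / n² eV:
E_14 = -13.6057 × 8² / 14² = -4.4427 eV
E_5 = -13.6057 × 8² / 5² = -34.8306 eV

Photon energy: |ΔE| = |E_5 - E_14| = 30.3879 eV

Convert to wavelength using E = hc/λ with hc = 1239.84 eV·nm:
λ = hc/E = 1239.84 eV·nm / 30.3879 eV
λ = 40.80 nm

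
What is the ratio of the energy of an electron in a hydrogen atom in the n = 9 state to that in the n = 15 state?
2.778

Using E_n = -13.6057 Z² / n² eV with Z = 1:

E_9 = -13.6057 / 9² = -13.6057 / 81 = -0.167971605 eV
E_15 = -13.6057 / 15² = -13.6057 / 225 = -0.060469778 eV

The ratio is:
E_9/E_15 = (-0.167971605) / (-0.060469778)
E_9/E_15 = (-13.6057/81) / (-13.6057/225)
E_9/E_15 = 225/81
E_9/E_15 = 2.778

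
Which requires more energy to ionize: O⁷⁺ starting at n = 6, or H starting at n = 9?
O⁷⁺ at n = 6 (E = -24.1879 eV)

Using E_n = -13.6057 Z² / n² eV:

O⁷⁺ (Z = 8) at n = 6:
E = -13.6057 × 8² / 6² = -13.6057 × 64 / 36 = -24.1879111 eV

H (Z = 1) at n = 9:
E = -13.6057 × 1² / 9² = -13.6057 × 1 / 81 = -0.1679716 eV

Since -24.1879111 eV < -0.1679716 eV,
O⁷⁺ at n = 6 is more tightly bound (requires more energy to ionize).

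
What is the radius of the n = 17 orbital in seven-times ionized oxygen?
1.9117 nm (or 19.1165 Å)

The Bohr radius formula is:
r_n = n² a₀ / Z

where a₀ = 0.0529177 nm is the Bohr radius.

For O⁷⁺ (Z = 8) at n = 17:
r_17 = 17² × 0.0529177 nm / 8
r_17 = 289 × 0.0529177 nm / 8
r_17 = 15.29322 nm / 8
r_17 = 1.9117 nm

The electron orbits at approximately 1.9117 nm from the nucleus.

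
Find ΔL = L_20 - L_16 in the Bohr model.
4.22e-34 J·s (or 4ℏ)

In the Bohr model, L_n = nℏ where ℏ = 1.0546e-34 J·s.

L_20 = 20ℏ = 2.1092e-33 J·s
L_16 = 16ℏ = 1.6874e-33 J·s

ΔL = L_20 - L_16 = (20 - 16)ℏ = 4ℏ
ΔL = 4 × 1.0546e-34 J·s = 4.22e-34 J·s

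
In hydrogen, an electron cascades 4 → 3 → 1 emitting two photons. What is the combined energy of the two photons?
12.7553 eV

The energy levels of hydrogen are E_n = -13.6057 / n² eV.

First transition (4 → 3):
ΔE₁ = |E_3 - E_4|
ΔE₁ = |-1.5117444444 - (-0.8503562500)| = 0.6613882 eV

Second transition (3 → 1):
ΔE₂ = |E_1 - E_3|
ΔE₂ = |-13.6057000000 - (-1.5117444444)| = 12.0939556 eV

Total energy released:
E_total = ΔE₁ + ΔE₂ = 0.6613882 + 12.0939556 = 12.7553 eV

Note: This equals the direct transition 4 → 1: 12.7553 eV ✓
Energy is conserved regardless of the path taken.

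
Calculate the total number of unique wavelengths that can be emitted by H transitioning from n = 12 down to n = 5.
28

The electron can occupy levels n = 5, 6, ..., 12 during de-excitation — that is m = 12 - 5 + 1 = 8 distinct levels.

The number of distinct spectral lines equals the number of ways to choose 2 of these m levels (each pair gives one possible emission transition):

Number of lines = m(m-1)/2 = 8×7/2 = 28

These correspond to all possible transitions between the 8 levels:
12 → 11, 12 → 10, 12 → 9, 12 → 8, 12 → 7, 12 → 6, 12 → 5, 11 → 10...

Each transition produces a photon with a unique energy (and thus wavelength). This count does not depend on Z.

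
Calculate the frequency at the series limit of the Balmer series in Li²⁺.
7.40e+15 Hz

The series limit corresponds to the transition from n = ∞ to n = 2.
This is the highest energy (shortest wavelength) transition in the Balmer series.

E_∞ = 0 eV
E_2 = -13.6057 × 3² / 2² = -30.6128250 eV

Energy at series limit:
ΔE = E_∞ - E_2 = 0 - (-30.6128250) = 30.6128250 eV
E = 30.6128250 eV × (1.602177 × 10⁻¹⁹ J/eV) = 4.9047e-18 J
f = E/h = 4.9047e-18 J / (6.62607 × 10⁻³⁴ J·s) = 7.40e+15 Hz

This energy equals the ionization energy from the n = 2 state of Li²⁺.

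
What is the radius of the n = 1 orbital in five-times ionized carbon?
0.0088 nm (or 0.0882 Å)

The Bohr radius formula is:
r_n = n² a₀ / Z

where a₀ = 0.0529177 nm is the Bohr radius.

For C⁵⁺ (Z = 6) at n = 1:
r_1 = 1² × 0.0529177 nm / 6
r_1 = 1 × 0.0529177 nm / 6
r_1 = 0.05292 nm / 6
r_1 = 0.0088 nm

The electron orbits at approximately 0.0088 nm from the nucleus.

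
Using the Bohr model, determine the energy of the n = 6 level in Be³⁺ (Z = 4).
-6.047 eV

For hydrogen-like ions, the energy levels scale with Z²:
E_n = -13.6057 Z² / n² eV

For Be³⁺ (Z = 4) at n = 6:
E_6 = -13.6057 × 4² / 6²
E_6 = -13.6057 × 16 / 36
E_6 = -217.6912 / 36
E_6 = -6.047 eV

The energy is 16 times more negative than hydrogen at the same n due to the stronger nuclear charge.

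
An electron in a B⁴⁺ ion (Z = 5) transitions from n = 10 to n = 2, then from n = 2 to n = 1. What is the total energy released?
336.74108 eV

The energy levels of B⁴⁺ are E_n = -13.6057 × 5² / n² eV.

First transition (10 → 2):
ΔE₁ = |E_2 - E_10|
ΔE₁ = |-85.03562500000 - (-3.40142500000)| = 81.63420000 eV

Second transition (2 → 1):
ΔE₂ = |E_1 - E_2|
ΔE₂ = |-340.14250000000 - (-85.03562500000)| = 255.10687500 eV

Total energy released:
E_total = ΔE₁ + ΔE₂ = 81.63420000 + 255.10687500 = 336.74108 eV

Note: This equals the direct transition 10 → 1: 336.74108 eV ✓
Energy is conserved regardless of the path taken.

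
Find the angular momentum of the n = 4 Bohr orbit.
4.218e-34 J·s (or 4ℏ)

In the Bohr model, angular momentum is quantized:
L = nℏ

where ℏ = h/(2π) = 1.05457e-34 J·s

For n = 4:
L = 4 × 1.05457e-34 J·s
L = 4.218e-34 J·s

This can also be written as L = 4ℏ.
The angular momentum is an integer multiple of the reduced Planck constant.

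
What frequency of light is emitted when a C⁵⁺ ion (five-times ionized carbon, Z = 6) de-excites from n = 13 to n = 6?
2.5890e+15 Hz

First, find the transition energy:
E_13 = -13.6057 × 6² / 13² = -2.89825562 eV
E_6 = -13.6057 × 6² / 6² = -13.60570000 eV
|ΔE| = |E_6 - E_13| = 10.70744438 eV

Convert to Joules: E = 10.70744438 eV × (1.602177 × 10⁻¹⁹ J/eV) = 1.715522e-18 J

Using E = hf:
f = E/h = 1.715522e-18 J / (6.62607 × 10⁻³⁴ J·s)
f = 2.5890e+15 Hz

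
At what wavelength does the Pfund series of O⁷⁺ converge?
35.60 nm

The series limit corresponds to the transition from n = ∞ to n = 5.
This is the highest energy (shortest wavelength) transition in the Pfund series.

E_∞ = 0 eV
E_5 = -13.6057 × 8² / 5² = -34.8306 eV

Energy at series limit:
ΔE = E_∞ - E_5 = 0 - (-34.8306) = 34.8306 eV
λ = hc/E = 1239.84 eV·nm / 34.8306 eV = 35.60 nm

This energy equals the ionization energy from the n = 5 state of O⁷⁺.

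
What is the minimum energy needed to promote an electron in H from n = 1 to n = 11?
13.4933 eV

The energy levels of a hydrogen-like atom are E_n = -13.6057 eV / n².

Energy at n = 1: E_1 = -13.6057 / 1² = -13.6057000 eV
Energy at n = 11: E_11 = -13.6057 / 11² = -0.1124438 eV

The excitation energy is the difference:
ΔE = E_11 - E_1
ΔE = -0.1124438 - (-13.6057000)
ΔE = 13.4933 eV

Since this is positive, energy must be absorbed (photon absorption).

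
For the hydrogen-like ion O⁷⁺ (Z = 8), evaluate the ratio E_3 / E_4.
1.777778

Using E_n = -13.6057 Z² / n² eV with Z = 8:

E_3 = -13.6057 × 8² / 3² = -870.7648 / 9 = -96.751644444444 eV
E_4 = -13.6057 × 8² / 4² = -870.7648 / 16 = -54.422800000000 eV

The ratio is:
E_3/E_4 = (-96.751644444444) / (-54.422800000000)
E_3/E_4 = (-870.7648/9) / (-870.7648/16)
E_3/E_4 = 16/9
E_3/E_4 = 1.777778
(Note: the Z² factors cancel in the ratio.)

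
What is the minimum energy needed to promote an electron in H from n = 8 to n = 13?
0.13 eV

The energy levels of a hydrogen-like atom are E_n = -13.6057 eV / n².

Energy at n = 8: E_8 = -13.6057 / 8² = -0.21259 eV
Energy at n = 13: E_13 = -13.6057 / 13² = -0.08051 eV

The excitation energy is the difference:
ΔE = E_13 - E_8
ΔE = -0.08051 - (-0.21259)
ΔE = 0.13 eV

Since this is positive, energy must be absorbed (photon absorption).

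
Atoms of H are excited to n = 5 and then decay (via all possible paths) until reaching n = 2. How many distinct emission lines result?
6

The electron can occupy levels n = 2, 3, ..., 5 during de-excitation — that is m = 5 - 2 + 1 = 4 distinct levels.

The number of distinct spectral lines equals the number of ways to choose 2 of these m levels (each pair gives one possible emission transition):

Number of lines = m(m-1)/2 = 4×3/2 = 6

These correspond to all possible transitions between the 4 levels:
5 → 4, 5 → 3, 5 → 2, 4 → 3, 4 → 2, 3 → 2

Each transition produces a photon with a unique energy (and thus wavelength). This count does not depend on Z.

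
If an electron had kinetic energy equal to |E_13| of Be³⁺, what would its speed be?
6.7314e+05 m/s (or 0.2245% of c)

The binding energy at n = 13 for Be³⁺ is:
E_13 = -13.6057 × 4²/13² = -1.2881136 eV
|E_13| = 1.2881136 eV

Convert to Joules:
KE = 1.2881136 eV × (1.602177 × 10⁻¹⁹ J/eV) = 2.063786e-19 J

Using KE = ½mv²:
v = √(2·KE/m_e)
v = √(2 × 2.063786e-19 J / 9.10938 × 10⁻³¹ kg)
v = 6.7314e+05 m/s

This is approximately 0.2245% the speed of light.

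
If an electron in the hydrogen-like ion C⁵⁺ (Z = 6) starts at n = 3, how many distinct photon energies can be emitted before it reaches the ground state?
3

The electron can occupy levels n = 1, 2, ..., 3 during de-excitation — that is m = 3 - 1 + 1 = 3 distinct levels.

The number of distinct spectral lines equals the number of ways to choose 2 of these m levels (each pair gives one possible emission transition):

Number of lines = m(m-1)/2 = 3×2/2 = 3

These correspond to all possible transitions between the 3 levels:
3 → 2, 3 → 1, 2 → 1

Each transition produces a photon with a unique energy (and thus wavelength). This count does not depend on Z.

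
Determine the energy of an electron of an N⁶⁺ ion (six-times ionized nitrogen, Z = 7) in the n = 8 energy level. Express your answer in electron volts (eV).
-10.42 eV

The energy levels of a hydrogen-like atom are given by:
E_n = -13.6057 Z² / n² eV  (with Z = 7 for N⁶⁺)

For n = 8:
E_8 = -13.6057 × 7² / 8²
E_8 = -13.6057 × 49 / 64
E_8 = -10.42 eV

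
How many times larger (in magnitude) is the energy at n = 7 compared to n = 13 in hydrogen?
3.44898

Using E_n = -13.6057 Z² / n² eV with Z = 1:

E_7 = -13.6057 / 7² = -13.6057 / 49 = -0.27766734694 eV
E_13 = -13.6057 / 13² = -13.6057 / 169 = -0.08050710059 eV

The ratio is:
E_7/E_13 = (-0.27766734694) / (-0.08050710059)
E_7/E_13 = (-13.6057/49) / (-13.6057/169)
E_7/E_13 = 169/49
E_7/E_13 = 3.44898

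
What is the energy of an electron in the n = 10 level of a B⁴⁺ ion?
-3.401425 eV

For hydrogen-like ions, the energy levels scale with Z²:
E_n = -13.6057 Z² / n² eV

For B⁴⁺ (Z = 5) at n = 10:
E_10 = -13.6057 × 5² / 10²
E_10 = -13.6057 × 25 / 100
E_10 = -340.1425 / 100
E_10 = -3.401425 eV

The energy is 25 times more negative than hydrogen at the same n due to the stronger nuclear charge.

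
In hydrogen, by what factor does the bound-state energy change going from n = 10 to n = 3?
11.11

Using E_n = -13.6057 Z² / n² eV with Z = 1:

E_3 = -13.6057 / 3² = -13.6057 / 9 = -1.51174444 eV
E_10 = -13.6057 / 10² = -13.6057 / 100 = -0.13605700 eV

The ratio is:
E_3/E_10 = (-1.51174444) / (-0.13605700)
E_3/E_10 = (-13.6057/9) / (-13.6057/100)
E_3/E_10 = 100/9
E_3/E_10 = 11.11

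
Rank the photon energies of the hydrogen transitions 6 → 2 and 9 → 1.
9 → 1

Calculate the energy for each transition:

Transition 6 → 2:
ΔE₁ = |E_2 - E_6| = |-13.6057/2² - (-13.6057/6²)|
ΔE₁ = |-3.40142500 - (-0.37793611)| = 3.02349 eV

Transition 9 → 1:
ΔE₂ = |E_1 - E_9| = |-13.6057/1² - (-13.6057/9²)|
ΔE₂ = |-13.60570000 - (-0.16797160)| = 13.43773 eV

Since 13.43773 eV > 3.02349 eV, the transition 9 → 1 emits the more energetic photon.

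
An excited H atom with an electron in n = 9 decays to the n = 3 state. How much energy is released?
1.3438 eV

The energy levels are E_n = -13.6057 eV / n².

Energy at n = 9: E_9 = -13.6057 / 9² = -0.1679716 eV
Energy at n = 3: E_3 = -13.6057 / 3² = -1.5117444 eV

For emission (electron falling to lower state), the photon energy is:
E_photon = E_9 - E_3 = |-0.1679716 - (-1.5117444)|
E_photon = 1.3438 eV

This energy is carried away by the emitted photon.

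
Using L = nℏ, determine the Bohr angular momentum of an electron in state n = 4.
4.2183e-34 J·s (or 4ℏ)

In the Bohr model, angular momentum is quantized:
L = nℏ

where ℏ = h/(2π) = 1.054572e-34 J·s

For n = 4:
L = 4 × 1.054572e-34 J·s
L = 4.2183e-34 J·s

This can also be written as L = 4ℏ.
The angular momentum is an integer multiple of the reduced Planck constant.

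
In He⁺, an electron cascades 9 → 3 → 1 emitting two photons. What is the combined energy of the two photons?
53.75 eV

The energy levels of He⁺ are E_n = -13.6057 × 2² / n² eV.

First transition (9 → 3):
ΔE₁ = |E_3 - E_9|
ΔE₁ = |-6.04697778 - (-0.67188642)| = 5.37509 eV

Second transition (3 → 1):
ΔE₂ = |E_1 - E_3|
ΔE₂ = |-54.42280000 - (-6.04697778)| = 48.37582 eV

Total energy released:
E_total = ΔE₁ + ΔE₂ = 5.37509 + 48.37582 = 53.75 eV

Note: This equals the direct transition 9 → 1: 53.75 eV ✓
Energy is conserved regardless of the path taken.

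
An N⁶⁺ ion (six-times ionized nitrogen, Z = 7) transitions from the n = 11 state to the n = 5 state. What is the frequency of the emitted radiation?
5.1158e+15 Hz

First, find the transition energy:
E_11 = -13.6057 × 7² / 11² = -5.50974628 eV
E_5 = -13.6057 × 7² / 5² = -26.66717200 eV
|ΔE| = |E_5 - E_11| = 21.15742572 eV

Convert to Joules: E = 21.15742572 eV × (1.602177 × 10⁻¹⁹ J/eV) = 3.389794e-18 J

Using E = hf:
f = E/h = 3.389794e-18 J / (6.62607 × 10⁻³⁴ J·s)
f = 5.1158e+15 Hz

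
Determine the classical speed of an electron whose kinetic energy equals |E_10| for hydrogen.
2.18769e+05 m/s (or 0.0730% of c)

The binding energy at n = 10 for hydrogen is:
E_10 = -13.6057/10² = -0.136057000 eV
|E_10| = 0.136057000 eV

Convert to Joules:
KE = 0.136057000 eV × (1.602177 × 10⁻¹⁹ J/eV) = 2.1798740e-20 J

Using KE = ½mv²:
v = √(2·KE/m_e)
v = √(2 × 2.1798740e-20 J / 9.10938 × 10⁻³¹ kg)
v = 2.18769e+05 m/s

This is approximately 0.0730% the speed of light.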